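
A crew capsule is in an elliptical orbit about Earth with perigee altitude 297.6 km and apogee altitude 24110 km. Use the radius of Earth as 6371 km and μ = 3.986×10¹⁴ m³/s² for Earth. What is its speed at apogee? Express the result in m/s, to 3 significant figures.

r_p = 6371 + 297.6 = 6668.6 km = 6.6686×10⁶ m.
r_a = 6371 + 24110 = 30481 km = 3.0481×10⁷ m.
Semi-major axis a = (r_p + r_a)/2 = 18575 km = 1.857×10⁷ m.
Vis-viva: v² = μ(2/r − 1/a) = 3.986×10¹⁴ × (6.561×10⁻⁸ − 5.384×10⁻⁸) = 4.695×10⁶ m²/s².
v = 2167 m/s.

v ≈ 2170 m/s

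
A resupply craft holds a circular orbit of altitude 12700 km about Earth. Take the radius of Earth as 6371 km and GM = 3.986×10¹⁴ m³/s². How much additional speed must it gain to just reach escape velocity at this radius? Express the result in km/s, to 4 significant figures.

Δv ≈ 1.894 km/s

r = 6371 + 12700 = 19071 km = 1.9071×10⁷ m.
Circular speed v_c = √(μ/r) = 4572 m/s.
Escape speed v_esc = √(2μ/r) = √2 × v_c = 6465 m/s.
Δv = v_esc − v_c = 1894 m/s = 1.894 km/s.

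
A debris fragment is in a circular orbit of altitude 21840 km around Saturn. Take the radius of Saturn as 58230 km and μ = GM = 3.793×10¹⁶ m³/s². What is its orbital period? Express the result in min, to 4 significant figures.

r = 58230 + 21840 = 80070 km = 8.0070×10⁷ m.
Kepler's third law: T = 2π√(r³/μ) = 2π√((8.007×10⁷)³ / 3.793×10¹⁶).
r³/μ = 1.353×10⁷ s², so T = 2π × 3.679×10³ = 2.311×10⁴ s.
Converting: 2.311×10⁴ s ÷ 60.00 = 385.2 min.

T ≈ 385.2 min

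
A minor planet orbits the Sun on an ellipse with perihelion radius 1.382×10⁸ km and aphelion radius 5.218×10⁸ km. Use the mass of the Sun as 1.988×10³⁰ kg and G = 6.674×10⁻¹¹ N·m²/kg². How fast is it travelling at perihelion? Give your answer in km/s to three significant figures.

v ≈ 39.0 km/s

μ = GM = 6.674×10⁻¹¹ × 1.988×10³⁰ = 1.327×10²⁰ m³/s².
Semi-major axis a = (r_p + r_a)/2 = 3.3000×10⁸ km = 3.300×10¹¹ m.
Vis-viva: v² = μ(2/r − 1/a) = 1.327×10²⁰ × (1.447×10⁻¹¹ − 3.030×10⁻¹²) = 1.518×10⁹ m²/s².
v = 38960 m/s = 38.96 km/s.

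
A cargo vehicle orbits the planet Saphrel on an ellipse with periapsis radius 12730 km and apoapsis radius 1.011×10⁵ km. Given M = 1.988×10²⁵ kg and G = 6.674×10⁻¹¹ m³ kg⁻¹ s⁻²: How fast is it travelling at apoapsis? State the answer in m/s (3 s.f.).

v ≈ 1710 m/s

μ = GM = 6.674×10⁻¹¹ × 1.988×10²⁵ = 1.327×10¹⁵ m³/s².
Semi-major axis a = (r_p + r_a)/2 = 56915 km = 5.692×10⁷ m.
Vis-viva: v² = μ(2/r − 1/a) = 1.327×10¹⁵ × (1.978×10⁻⁸ − 1.757×10⁻⁸) = 2.935×10⁶ m²/s².
v = 1713 m/s.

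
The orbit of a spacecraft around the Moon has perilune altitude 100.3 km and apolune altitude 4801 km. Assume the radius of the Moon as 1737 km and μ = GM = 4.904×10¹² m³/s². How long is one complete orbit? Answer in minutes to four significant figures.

r_p = 1737 + 100.3 = 1837.3 km = 1.8373×10⁶ m.
r_a = 1737 + 4801 = 6538.0 km = 6.5380×10⁶ m.
Semi-major axis a = (r_p + r_a)/2 = (1837.3 + 6538.0)/2 = 4187.6 km = 4.188×10⁶ m.
By Kepler's third law T = 2π√(a³/μ) = 2π × 3.870×10³ = 2.431×10⁴ s.
= 405.2 minutes.

T ≈ 405.2 minutes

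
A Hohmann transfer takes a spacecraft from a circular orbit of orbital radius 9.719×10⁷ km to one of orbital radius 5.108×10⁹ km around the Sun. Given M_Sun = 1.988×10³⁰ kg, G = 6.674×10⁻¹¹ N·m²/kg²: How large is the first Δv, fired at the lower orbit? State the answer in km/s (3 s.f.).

Δv ≈ 14.8 km/s

μ = GM = 6.674×10⁻¹¹ × 1.988×10³⁰ = 1.327×10²⁰ m³/s².
r₁ = 9.719×10⁷ km = 9.719×10¹⁰ m.
r₂ = 5.108×10⁹ km = 5.108×10¹² m.
Transfer ellipse a_t = (r₁ + r₂)/2 = 2.603×10¹² m.
At r₁: circular v_c1 = √(μ/r₁) = 36950 m/s; transfer-perihelion v_p = √[μ(2/r₁ − 1/a_t)] = 51760 m/s.
Δv₁ = v_p − v_c1 = 14810 m/s.
= 14.81 km/s.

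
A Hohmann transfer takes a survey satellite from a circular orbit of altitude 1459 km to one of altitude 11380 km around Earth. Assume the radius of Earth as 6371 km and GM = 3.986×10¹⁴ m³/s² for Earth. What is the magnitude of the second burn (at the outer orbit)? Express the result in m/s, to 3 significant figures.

Δv ≈ 1030 m/s

r₁ = 6371 + 1459 = 7830.0 km = 7.8300×10⁶ m.
r₂ = 6371 + 11380 = 17751 km = 1.7751×10⁷ m.
Transfer ellipse a_t = (r₁ + r₂)/2 = 1.279×10⁷ m.
At r₁: circular v_c1 = √(μ/r₁) = 7135 m/s; transfer-perigee v_p = √[μ(2/r₁ − 1/a_t)] = 8405 m/s.
At r₂: circular v_c2 = √(μ/r₂) = 4739 m/s; transfer-apogee v_a = √[μ(2/r₂ − 1/a_t)] = 3708 m/s.
Δv₂ = v_c2 − v_a = 1031 m/s.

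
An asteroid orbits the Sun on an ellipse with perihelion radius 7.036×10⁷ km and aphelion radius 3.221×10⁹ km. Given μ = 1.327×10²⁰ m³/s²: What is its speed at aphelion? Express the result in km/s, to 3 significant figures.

Semi-major axis a = (r_p + r_a)/2 = 1.6457×10⁹ km = 1.646×10¹² m.
Vis-viva: v² = μ(2/r − 1/a) = 1.327×10²⁰ × (6.209×10⁻¹³ − 6.077×10⁻¹³) = 1.761×10⁶ m²/s².
v = 1327 m/s = 1.327 km/s.

v ≈ 1.33 km/s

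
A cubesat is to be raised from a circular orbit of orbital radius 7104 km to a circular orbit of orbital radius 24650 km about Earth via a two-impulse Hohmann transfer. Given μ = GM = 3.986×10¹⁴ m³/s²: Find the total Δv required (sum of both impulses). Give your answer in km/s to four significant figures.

r₁ = 7104 km = 7.104×10⁶ m.
r₂ = 24650 km = 2.465×10⁷ m.
Transfer ellipse a_t = (r₁ + r₂)/2 = 1.588×10⁷ m.
At r₁: circular v_c1 = √(μ/r₁) = 7491 m/s; transfer-perigee v_p = √[μ(2/r₁ − 1/a_t)] = 9333 m/s.
Δv₁ = v_p − v_c1 = 1843 m/s.
At r₂: circular v_c2 = √(μ/r₂) = 4021 m/s; transfer-apogee v_a = √[μ(2/r₂ − 1/a_t)] = 2690 m/s.
Δv₂ = v_c2 − v_a = 1331 m/s.
Total Δv = Δv₁ + Δv₂ = 3174 m/s = 3.174 km/s.

Δv_total ≈ 3.174 km/s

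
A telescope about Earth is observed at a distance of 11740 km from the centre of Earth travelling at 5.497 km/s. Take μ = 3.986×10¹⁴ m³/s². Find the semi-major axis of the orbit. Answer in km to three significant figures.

r = 1.174×10⁷ m.
Vis-viva rearranged: 1/a = 2/r − v²/μ = 1.704×10⁻⁷ − 7.581×10⁻⁸ = 9.455×10⁻⁸ m⁻¹.
a = 1.058×10⁷ m = 10576 km.

a ≈ 10600 km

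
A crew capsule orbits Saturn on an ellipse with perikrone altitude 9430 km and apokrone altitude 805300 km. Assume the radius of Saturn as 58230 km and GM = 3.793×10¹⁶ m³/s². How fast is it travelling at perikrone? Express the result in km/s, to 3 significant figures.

r_p = 58230 + 9430 = 67660 km = 6.7660×10⁷ m.
r_a = 58230 + 805300 = 863530 km = 8.6353×10⁸ m.
Semi-major axis a = (r_p + r_a)/2 = 4.6560×10⁵ km = 4.656×10⁸ m.
Vis-viva: v² = μ(2/r − 1/a) = 3.793×10¹⁶ × (2.956×10⁻⁸ − 2.148×10⁻⁹) = 1.040×10⁹ m²/s².
v = 32240 m/s = 32.24 km/s.

v ≈ 32.2 km/s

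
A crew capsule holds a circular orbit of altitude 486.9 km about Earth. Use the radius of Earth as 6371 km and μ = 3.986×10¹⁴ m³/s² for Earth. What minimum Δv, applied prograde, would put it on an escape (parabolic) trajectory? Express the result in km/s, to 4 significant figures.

Δv ≈ 3.158 km/s

r = 6371 + 486.9 = 6857.9 km = 6.8579×10⁶ m.
Circular speed v_c = √(μ/r) = 7624 m/s.
Escape speed v_esc = √(2μ/r) = √2 × v_c = 10780 m/s.
Δv = v_esc − v_c = 3158 m/s = 3.158 km/s.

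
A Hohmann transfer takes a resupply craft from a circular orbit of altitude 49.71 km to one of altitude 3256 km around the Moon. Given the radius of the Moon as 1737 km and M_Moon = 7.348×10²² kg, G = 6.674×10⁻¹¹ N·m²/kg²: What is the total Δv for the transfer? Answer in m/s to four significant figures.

μ = GM = 6.674×10⁻¹¹ × 7.348×10²² = 4.904×10¹² m³/s².
r₁ = 1737 + 49.71 = 1786.7 km = 1.7867×10⁶ m.
r₂ = 1737 + 3256 = 4993.0 km = 4.9930×10⁶ m.
Transfer ellipse a_t = (r₁ + r₂)/2 = 3.390×10⁶ m.
At r₁: circular v_c1 = √(μ/r₁) = 1657 m/s; transfer-perilune v_p = √[μ(2/r₁ − 1/a_t)] = 2011 m/s.
Δv₁ = v_p − v_c1 = 353.9 m/s.
At r₂: circular v_c2 = √(μ/r₂) = 991.1 m/s; transfer-apolune v_a = √[μ(2/r₂ − 1/a_t)] = 719.5 m/s.
Δv₂ = v_c2 − v_a = 271.5 m/s.
Total Δv = Δv₁ + Δv₂ = 625.5 m/s.

Δv_total ≈ 625.5 m/s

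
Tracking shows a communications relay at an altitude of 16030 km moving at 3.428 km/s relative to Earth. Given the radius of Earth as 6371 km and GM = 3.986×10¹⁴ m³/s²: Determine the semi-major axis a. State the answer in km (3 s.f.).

a ≈ 16700 km

r = 6371 + 16030 = 22401 km = 2.240×10⁷ m.
Vis-viva rearranged: 1/a = 2/r − v²/μ = 8.928×10⁻⁸ − 2.948×10⁻⁸ = 5.980×10⁻⁸ m⁻¹.
a = 1.672×10⁷ m = 16722 km.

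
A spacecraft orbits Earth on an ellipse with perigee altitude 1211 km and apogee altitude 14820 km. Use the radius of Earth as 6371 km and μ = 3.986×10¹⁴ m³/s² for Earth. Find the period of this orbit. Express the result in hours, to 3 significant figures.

r_p = 6371 + 1211 = 7582.0 km = 7.5820×10⁶ m.
r_a = 6371 + 14820 = 21191 km = 2.1191×10⁷ m.
Semi-major axis a = (r_p + r_a)/2 = (7582.0 + 21191)/2 = 14386 km = 1.439×10⁷ m.
By Kepler's third law T = 2π√(a³/μ) = 2π × 2.733×10³ = 1.717×10⁴ s.
= 4.770 hours.

T ≈ 4.77 hours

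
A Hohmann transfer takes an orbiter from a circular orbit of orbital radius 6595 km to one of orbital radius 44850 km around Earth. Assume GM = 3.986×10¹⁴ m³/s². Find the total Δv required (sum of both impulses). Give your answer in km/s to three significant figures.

Δv_total ≈ 3.96 km/s

r₁ = 6595 km = 6.595×10⁶ m.
r₂ = 44850 km = 4.485×10⁷ m.
Transfer ellipse a_t = (r₁ + r₂)/2 = 2.572×10⁷ m.
At r₁: circular v_c1 = √(μ/r₁) = 7774 m/s; transfer-perigee v_p = √[μ(2/r₁ − 1/a_t)] = 10270 m/s.
Δv₁ = v_p − v_c1 = 2491 m/s.
At r₂: circular v_c2 = √(μ/r₂) = 2981 m/s; transfer-apogee v_a = √[μ(2/r₂ − 1/a_t)] = 1510 m/s.
Δv₂ = v_c2 − v_a = 1472 m/s.
Total Δv = Δv₁ + Δv₂ = 3963 m/s = 3.963 km/s.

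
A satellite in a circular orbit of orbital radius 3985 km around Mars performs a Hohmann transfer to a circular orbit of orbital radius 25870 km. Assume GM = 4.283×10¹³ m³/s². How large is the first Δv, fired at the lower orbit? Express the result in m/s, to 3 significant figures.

r₁ = 3985 km = 3.985×10⁶ m.
r₂ = 25870 km = 2.587×10⁷ m.
Transfer ellipse a_t = (r₁ + r₂)/2 = 1.493×10⁷ m.
At r₁: circular v_c1 = √(μ/r₁) = 3278 m/s; transfer-periapsis v_p = √[μ(2/r₁ − 1/a_t)] = 4316 m/s.
Δv₁ = v_p − v_c1 = 1037 m/s.

Δv ≈ 1040 m/s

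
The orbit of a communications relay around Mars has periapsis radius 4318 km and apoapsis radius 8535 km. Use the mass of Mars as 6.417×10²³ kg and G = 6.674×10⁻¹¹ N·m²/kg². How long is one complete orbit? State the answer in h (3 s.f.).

μ = GM = 6.674×10⁻¹¹ × 6.417×10²³ = 4.283×10¹³ m³/s².
Semi-major axis a = (r_p + r_a)/2 = (4318.0 + 8535.0)/2 = 6426.5 km = 6.426×10⁶ m.
By Kepler's third law T = 2π√(a³/μ) = 2π × 2.489×10³ = 1.564×10⁴ s.
= 4.345 h.

T ≈ 4.34 h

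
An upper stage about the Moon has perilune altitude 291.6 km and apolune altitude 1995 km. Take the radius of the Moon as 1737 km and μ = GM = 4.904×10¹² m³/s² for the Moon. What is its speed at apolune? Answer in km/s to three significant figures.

r_p = 1737 + 291.6 = 2028.6 km = 2.0286×10⁶ m.
r_a = 1737 + 1995 = 3732.0 km = 3.7320×10⁶ m.
Semi-major axis a = (r_p + r_a)/2 = 2880.3 km = 2.880×10⁶ m.
Vis-viva: v² = μ(2/r − 1/a) = 4.904×10¹² × (5.359×10⁻⁷ − 3.472×10⁻⁷) = 9.255×10⁵ m²/s².
v = 962.0 m/s = 0.962 km/s.

v ≈ 0.962 km/s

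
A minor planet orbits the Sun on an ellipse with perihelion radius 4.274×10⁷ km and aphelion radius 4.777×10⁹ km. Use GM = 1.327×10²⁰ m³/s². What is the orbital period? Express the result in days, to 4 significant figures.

Semi-major axis a = (r_p + r_a)/2 = (4.2740×10⁷ + 4.7770×10⁹)/2 = 2.4099×10⁹ km = 2.410×10¹² m.
By Kepler's third law T = 2π√(a³/μ) = 2π × 3.248×10⁸ = 2.040×10⁹ s.
= 23620 days.

T ≈ 23620 days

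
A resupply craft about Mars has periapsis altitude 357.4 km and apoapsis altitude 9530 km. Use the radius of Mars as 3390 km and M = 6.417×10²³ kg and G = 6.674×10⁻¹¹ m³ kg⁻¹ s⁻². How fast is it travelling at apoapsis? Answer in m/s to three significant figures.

v ≈ 1220 m/s

μ = GM = 6.674×10⁻¹¹ × 6.417×10²³ = 4.283×10¹³ m³/s².
r_p = 3390 + 357.4 = 3747.4 km = 3.7474×10⁶ m.
r_a = 3390 + 9530 = 12920 km = 1.2920×10⁷ m.
Semi-major axis a = (r_p + r_a)/2 = 8333.7 km = 8.334×10⁶ m.
Vis-viva: v² = μ(2/r − 1/a) = 4.283×10¹³ × (1.548×10⁻⁷ − 1.200×10⁻⁷) = 1.491×10⁶ m²/s².
v = 1221 m/s.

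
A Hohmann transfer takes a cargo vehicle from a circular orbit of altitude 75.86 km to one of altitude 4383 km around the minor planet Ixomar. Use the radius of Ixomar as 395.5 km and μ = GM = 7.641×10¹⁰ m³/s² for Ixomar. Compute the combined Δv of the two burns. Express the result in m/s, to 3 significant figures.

r₁ = 395.5 + 75.86 = 471.36 km = 4.7136×10⁵ m.
r₂ = 395.5 + 4383 = 4778.5 km = 4.7785×10⁶ m.
Transfer ellipse a_t = (r₁ + r₂)/2 = 2.625×10⁶ m.
At r₁: circular v_c1 = √(μ/r₁) = 402.6 m/s; transfer-periapsis v_p = √[μ(2/r₁ − 1/a_t)] = 543.2 m/s.
Δv₁ = v_p − v_c1 = 140.6 m/s.
At r₂: circular v_c2 = √(μ/r₂) = 126.5 m/s; transfer-apoapsis v_a = √[μ(2/r₂ − 1/a_t)] = 53.59 m/s.
Δv₂ = v_c2 − v_a = 72.87 m/s.
Total Δv = Δv₁ + Δv₂ = 213.5 m/s.

Δv_total ≈ 213 m/s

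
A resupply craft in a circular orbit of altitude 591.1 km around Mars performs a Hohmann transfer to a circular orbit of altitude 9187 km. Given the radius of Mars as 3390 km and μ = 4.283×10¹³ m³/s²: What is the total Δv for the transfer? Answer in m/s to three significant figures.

r₁ = 3390 + 591.1 = 3981.1 km = 3.9811×10⁶ m.
r₂ = 3390 + 9187 = 12577 km = 1.2577×10⁷ m.
Transfer ellipse a_t = (r₁ + r₂)/2 = 8.279×10⁶ m.
At r₁: circular v_c1 = √(μ/r₁) = 3280 m/s; transfer-periapsis v_p = √[μ(2/r₁ − 1/a_t)] = 4043 m/s.
Δv₁ = v_p − v_c1 = 762.7 m/s.
At r₂: circular v_c2 = √(μ/r₂) = 1845 m/s; transfer-apoapsis v_a = √[μ(2/r₂ − 1/a_t)] = 1280 m/s.
Δv₂ = v_c2 − v_a = 565.7 m/s.
Total Δv = Δv₁ + Δv₂ = 1328 m/s.

Δv_total ≈ 1330 m/s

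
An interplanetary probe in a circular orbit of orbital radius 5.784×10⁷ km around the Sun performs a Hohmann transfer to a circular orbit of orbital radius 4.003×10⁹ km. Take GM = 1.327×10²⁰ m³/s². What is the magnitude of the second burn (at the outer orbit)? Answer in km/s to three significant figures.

r₁ = 5.784×10⁷ km = 5.784×10¹⁰ m.
r₂ = 4.003×10⁹ km = 4.003×10¹² m.
Transfer ellipse a_t = (r₁ + r₂)/2 = 2.030×10¹² m.
At r₁: circular v_c1 = √(μ/r₁) = 47900 m/s; transfer-perihelion v_p = √[μ(2/r₁ − 1/a_t)] = 67250 m/s.
At r₂: circular v_c2 = √(μ/r₂) = 5758 m/s; transfer-aphelion v_a = √[μ(2/r₂ − 1/a_t)] = 971.8 m/s.
Δv₂ = v_c2 − v_a = 4786 m/s.
= 4.786 km/s.

Δv ≈ 4.79 km/s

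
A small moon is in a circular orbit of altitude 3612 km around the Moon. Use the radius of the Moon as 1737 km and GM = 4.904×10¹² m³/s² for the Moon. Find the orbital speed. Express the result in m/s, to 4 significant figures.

v ≈ 957.5 m/s

r = 1737 + 3612 = 5349.0 km = 5.3490×10⁶ m.
For a circular orbit v = √(μ/r) = √(4.904×10¹² / 5.349×10⁶) = √(9.168×10⁵) = 957.5 m/s.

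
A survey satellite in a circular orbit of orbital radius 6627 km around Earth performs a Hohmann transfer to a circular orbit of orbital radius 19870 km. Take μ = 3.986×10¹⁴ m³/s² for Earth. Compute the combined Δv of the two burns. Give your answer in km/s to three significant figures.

Δv_total ≈ 3.05 km/s

r₁ = 6627 km = 6.627×10⁶ m.
r₂ = 19870 km = 1.987×10⁷ m.
Transfer ellipse a_t = (r₁ + r₂)/2 = 1.325×10⁷ m.
At r₁: circular v_c1 = √(μ/r₁) = 7756 m/s; transfer-perigee v_p = √[μ(2/r₁ − 1/a_t)] = 9498 m/s.
Δv₁ = v_p − v_c1 = 1742 m/s.
At r₂: circular v_c2 = √(μ/r₂) = 4479 m/s; transfer-apogee v_a = √[μ(2/r₂ − 1/a_t)] = 3168 m/s.
Δv₂ = v_c2 − v_a = 1311 m/s.
Total Δv = Δv₁ + Δv₂ = 3054 m/s = 3.054 km/s.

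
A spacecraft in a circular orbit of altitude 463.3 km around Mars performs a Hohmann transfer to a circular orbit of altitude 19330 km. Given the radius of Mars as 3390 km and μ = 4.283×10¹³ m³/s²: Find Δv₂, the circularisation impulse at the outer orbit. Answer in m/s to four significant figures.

Δv ≈ 633.6 m/s

r₁ = 3390 + 463.3 = 3853.3 km = 3.8533×10⁶ m.
r₂ = 3390 + 19330 = 22720 km = 2.2720×10⁷ m.
Transfer ellipse a_t = (r₁ + r₂)/2 = 1.329×10⁷ m.
At r₁: circular v_c1 = √(μ/r₁) = 3334 m/s; transfer-periapsis v_p = √[μ(2/r₁ − 1/a_t)] = 4360 m/s.
At r₂: circular v_c2 = √(μ/r₂) = 1373 m/s; transfer-apoapsis v_a = √[μ(2/r₂ − 1/a_t)] = 739.4 m/s.
Δv₂ = v_c2 − v_a = 633.6 m/s.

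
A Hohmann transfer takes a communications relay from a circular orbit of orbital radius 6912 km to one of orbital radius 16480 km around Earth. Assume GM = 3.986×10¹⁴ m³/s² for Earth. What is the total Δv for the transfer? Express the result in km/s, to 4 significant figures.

r₁ = 6912 km = 6.912×10⁶ m.
r₂ = 16480 km = 1.648×10⁷ m.
Transfer ellipse a_t = (r₁ + r₂)/2 = 1.170×10⁷ m.
At r₁: circular v_c1 = √(μ/r₁) = 7594 m/s; transfer-perigee v_p = √[μ(2/r₁ − 1/a_t)] = 9014 m/s.
Δv₁ = v_p − v_c1 = 1420 m/s.
At r₂: circular v_c2 = √(μ/r₂) = 4918 m/s; transfer-apogee v_a = √[μ(2/r₂ − 1/a_t)] = 3781 m/s.
Δv₂ = v_c2 − v_a = 1137 m/s.
Total Δv = Δv₁ + Δv₂ = 2558 m/s = 2.558 km/s.

Δv_total ≈ 2.558 km/s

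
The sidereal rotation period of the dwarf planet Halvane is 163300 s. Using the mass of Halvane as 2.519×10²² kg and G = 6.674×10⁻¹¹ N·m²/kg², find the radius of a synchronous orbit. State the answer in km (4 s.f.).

r_sync ≈ 10430 km

μ = GM = 6.674×10⁻¹¹ × 2.519×10²² = 1.681×10¹² m³/s².
A synchronous orbit has period T, so by Kepler's third law a = (μT²/4π²)^(1/3).
μT²/4π² = 1.681×10¹² × (1.633×10⁵)² / 39.48 = 1.136×10²¹ m³.
a = 1.043×10⁷ m = 10433 km.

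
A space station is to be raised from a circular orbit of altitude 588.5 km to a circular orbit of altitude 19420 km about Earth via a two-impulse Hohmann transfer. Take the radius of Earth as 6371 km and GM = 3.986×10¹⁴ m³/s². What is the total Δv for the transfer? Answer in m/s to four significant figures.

r₁ = 6371 + 588.5 = 6959.5 km = 6.9595×10⁶ m.
r₂ = 6371 + 19420 = 25791 km = 2.5791×10⁷ m.
Transfer ellipse a_t = (r₁ + r₂)/2 = 1.638×10⁷ m.
At r₁: circular v_c1 = √(μ/r₁) = 7568 m/s; transfer-perigee v_p = √[μ(2/r₁ − 1/a_t)] = 9498 m/s.
Δv₁ = v_p − v_c1 = 1930 m/s.
At r₂: circular v_c2 = √(μ/r₂) = 3931 m/s; transfer-apogee v_a = √[μ(2/r₂ − 1/a_t)] = 2563 m/s.
Δv₂ = v_c2 − v_a = 1368 m/s.
Total Δv = Δv₁ + Δv₂ = 3298 m/s.

Δv_total ≈ 3298 m/s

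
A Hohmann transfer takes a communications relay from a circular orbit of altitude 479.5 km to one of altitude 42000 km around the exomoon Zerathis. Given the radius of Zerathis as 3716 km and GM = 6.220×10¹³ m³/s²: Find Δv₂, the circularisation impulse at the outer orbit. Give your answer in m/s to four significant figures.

r₁ = 3716 + 479.5 = 4195.5 km = 4.1955×10⁶ m.
r₂ = 3716 + 42000 = 45716 km = 4.5716×10⁷ m.
Transfer ellipse a_t = (r₁ + r₂)/2 = 2.496×10⁷ m.
At r₁: circular v_c1 = √(μ/r₁) = 3850 m/s; transfer-periapsis v_p = √[μ(2/r₁ − 1/a_t)] = 5211 m/s.
At r₂: circular v_c2 = √(μ/r₂) = 1166 m/s; transfer-apoapsis v_a = √[μ(2/r₂ − 1/a_t)] = 478.3 m/s.
Δv₂ = v_c2 − v_a = 688.2 m/s.

Δv ≈ 688.2 m/s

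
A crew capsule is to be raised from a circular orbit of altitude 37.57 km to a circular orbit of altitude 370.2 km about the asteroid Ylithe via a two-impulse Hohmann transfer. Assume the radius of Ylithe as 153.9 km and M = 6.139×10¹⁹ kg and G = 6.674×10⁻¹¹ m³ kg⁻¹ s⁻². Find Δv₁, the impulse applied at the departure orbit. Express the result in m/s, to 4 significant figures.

μ = GM = 6.674×10⁻¹¹ × 6.139×10¹⁹ = 4.097×10⁹ m³/s².
r₁ = 153.9 + 37.57 = 191.47 km = 1.9147×10⁵ m.
r₂ = 153.9 + 370.2 = 524.10 km = 5.2410×10⁵ m.
Transfer ellipse a_t = (r₁ + r₂)/2 = 3.578×10⁵ m.
At r₁: circular v_c1 = √(μ/r₁) = 146.3 m/s; transfer-periapsis v_p = √[μ(2/r₁ − 1/a_t)] = 177.0 m/s.
Δv₁ = v_p − v_c1 = 30.76 m/s.

Δv ≈ 30.76 m/s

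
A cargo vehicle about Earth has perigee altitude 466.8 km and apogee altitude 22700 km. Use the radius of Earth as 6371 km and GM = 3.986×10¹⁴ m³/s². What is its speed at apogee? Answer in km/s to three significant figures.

v ≈ 2.29 km/s

r_p = 6371 + 466.8 = 6837.8 km = 6.8378×10⁶ m.
r_a = 6371 + 22700 = 29071 km = 2.9071×10⁷ m.
Semi-major axis a = (r_p + r_a)/2 = 17954 km = 1.795×10⁷ m.
Vis-viva: v² = μ(2/r − 1/a) = 3.986×10¹⁴ × (6.880×10⁻⁸ − 5.570×10⁻⁸) = 5.222×10⁶ m²/s².
v = 2285 m/s = 2.285 km/s.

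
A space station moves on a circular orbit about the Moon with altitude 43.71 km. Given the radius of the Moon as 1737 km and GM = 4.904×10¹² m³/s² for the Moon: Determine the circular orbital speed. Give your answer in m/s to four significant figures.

r = 1737 + 43.71 = 1780.7 km = 1.7807×10⁶ m.
For a circular orbit v = √(μ/r) = √(4.904×10¹² / 1.781×10⁶) = √(2.754×10⁶) = 1660 m/s.

v ≈ 1660 m/s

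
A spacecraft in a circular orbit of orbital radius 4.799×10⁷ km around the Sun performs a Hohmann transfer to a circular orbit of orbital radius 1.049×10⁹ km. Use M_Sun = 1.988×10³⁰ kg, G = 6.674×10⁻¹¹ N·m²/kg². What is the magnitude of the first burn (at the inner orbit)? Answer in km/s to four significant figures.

μ = GM = 6.674×10⁻¹¹ × 1.988×10³⁰ = 1.327×10²⁰ m³/s².
r₁ = 4.799×10⁷ km = 4.799×10¹⁰ m.
r₂ = 1.049×10⁹ km = 1.049×10¹² m.
Transfer ellipse a_t = (r₁ + r₂)/2 = 5.485×10¹¹ m.
At r₁: circular v_c1 = √(μ/r₁) = 52580 m/s; transfer-perihelion v_p = √[μ(2/r₁ − 1/a_t)] = 72720 m/s.
Δv₁ = v_p − v_c1 = 20130 m/s.
= 20.13 km/s.

Δv ≈ 20.13 km/s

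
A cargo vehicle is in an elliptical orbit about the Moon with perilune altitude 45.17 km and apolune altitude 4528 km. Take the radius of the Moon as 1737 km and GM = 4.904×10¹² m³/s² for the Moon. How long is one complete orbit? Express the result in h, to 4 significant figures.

r_p = 1737 + 45.17 = 1782.2 km = 1.7822×10⁶ m.
r_a = 1737 + 4528 = 6265.0 km = 6.2650×10⁶ m.
Semi-major axis a = (r_p + r_a)/2 = (1782.2 + 6265.0)/2 = 4023.6 km = 4.024×10⁶ m.
By Kepler's third law T = 2π√(a³/μ) = 2π × 3.645×10³ = 2.290×10⁴ s.
= 6.361 h.

T ≈ 6.361 h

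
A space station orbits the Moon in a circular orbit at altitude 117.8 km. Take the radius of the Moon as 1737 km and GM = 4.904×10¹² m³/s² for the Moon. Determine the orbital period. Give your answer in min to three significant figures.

T ≈ 119 min

r = 1737 + 117.8 = 1854.8 km = 1.8548×10⁶ m.
Kepler's third law: T = 2π√(r³/μ) = 2π√((1.855×10⁶)³ / 4.904×10¹²).
r³/μ = 1.301×10⁶ s², so T = 2π × 1.141×10³ = 7.167×10³ s.
Converting: 7.167×10³ s ÷ 60.00 = 119.5 min.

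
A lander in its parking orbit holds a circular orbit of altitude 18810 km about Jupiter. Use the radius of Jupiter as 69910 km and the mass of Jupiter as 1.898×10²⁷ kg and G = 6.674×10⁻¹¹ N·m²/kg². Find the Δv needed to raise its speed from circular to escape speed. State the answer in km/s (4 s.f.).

μ = GM = 6.674×10⁻¹¹ × 1.898×10²⁷ = 1.267×10¹⁷ m³/s².
r = 69910 + 18810 = 88720 km = 8.8720×10⁷ m.
Circular speed v_c = √(μ/r) = 37790 m/s.
Escape speed v_esc = √(2μ/r) = √2 × v_c = 53440 m/s.
Δv = v_esc − v_c = 15650 m/s = 15.65 km/s.

Δv ≈ 15.65 km/s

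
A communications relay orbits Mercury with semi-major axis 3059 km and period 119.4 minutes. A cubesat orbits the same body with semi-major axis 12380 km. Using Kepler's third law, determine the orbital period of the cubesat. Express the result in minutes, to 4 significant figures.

T₂ ≈ 972.1 minutes

Kepler's third law: T² ∝ a³, so T₂ = T₁ (a₂/a₁)^(3/2).
a₂/a₁ = 4.047, (a₂/a₁)^(3/2) = 8.142.
T₂ = 119.4 × 8.142 = 972.1 minutes.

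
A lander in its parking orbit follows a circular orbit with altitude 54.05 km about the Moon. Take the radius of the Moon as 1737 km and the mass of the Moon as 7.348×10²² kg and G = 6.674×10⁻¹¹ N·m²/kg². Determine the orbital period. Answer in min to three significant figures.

T ≈ 113 min

μ = GM = 6.674×10⁻¹¹ × 7.348×10²² = 4.904×10¹² m³/s².
r = 1737 + 54.05 = 1791.0 km = 1.7910×10⁶ m.
Kepler's third law: T = 2π√(r³/μ) = 2π√((1.791×10⁶)³ / 4.904×10¹²).
r³/μ = 1.172×10⁶ s², so T = 2π × 1.082×10³ = 6.801×10³ s.
Converting: 6.801×10³ s ÷ 60.00 = 113.3 min.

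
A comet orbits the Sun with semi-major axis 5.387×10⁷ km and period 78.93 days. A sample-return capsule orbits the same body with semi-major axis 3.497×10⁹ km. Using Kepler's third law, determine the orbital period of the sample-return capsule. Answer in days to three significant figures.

T₂ ≈ 41300 days

Kepler's third law: T² ∝ a³, so T₂ = T₁ (a₂/a₁)^(3/2).
a₂/a₁ = 64.92, (a₂/a₁)^(3/2) = 523.0.
T₂ = 78.93 × 523.0 = 41280 days.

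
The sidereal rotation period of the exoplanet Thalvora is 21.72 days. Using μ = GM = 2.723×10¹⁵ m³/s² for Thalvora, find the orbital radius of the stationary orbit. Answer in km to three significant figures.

T = 21.72 days = 1.877×10⁶ s.
A synchronous orbit has period T, so by Kepler's third law a = (μT²/4π²)^(1/3).
μT²/4π² = 2.723×10¹⁵ × (1.877×10⁶)² / 39.48 = 2.429×10²⁶ m³.
a = 6.239×10⁸ m = 6.2394×10⁵ km.

r_sync ≈ 6.24×10⁵ km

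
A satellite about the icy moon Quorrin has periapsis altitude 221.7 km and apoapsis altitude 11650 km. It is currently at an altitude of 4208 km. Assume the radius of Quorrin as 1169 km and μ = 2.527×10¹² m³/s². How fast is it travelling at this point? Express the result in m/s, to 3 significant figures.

r_p = 1169 + 221.7 = 1390.7 km = 1.3907×10⁶ m.
r_a = 1169 + 11650 = 12819 km = 1.2819×10⁷ m.
r = 1169 + 4208 = 5377.0 km = 5.377×10⁶ m.
Semi-major axis a = (r_p + r_a)/2 = 7104.9 km = 7.105×10⁶ m.
Vis-viva: v² = μ(2/r − 1/a) = 2.527×10¹² × (3.720×10⁻⁷ − 1.407×10⁻⁷) = 5.843×10⁵ m²/s².
v = 764.4 m/s.

v ≈ 764 m/s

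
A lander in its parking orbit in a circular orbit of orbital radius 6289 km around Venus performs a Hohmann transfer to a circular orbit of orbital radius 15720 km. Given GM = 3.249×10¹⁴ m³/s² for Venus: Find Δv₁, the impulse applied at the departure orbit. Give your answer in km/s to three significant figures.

Δv ≈ 1.40 km/s

r₁ = 6289 km = 6.289×10⁶ m.
r₂ = 15720 km = 1.572×10⁷ m.
Transfer ellipse a_t = (r₁ + r₂)/2 = 1.100×10⁷ m.
At r₁: circular v_c1 = √(μ/r₁) = 7188 m/s; transfer-periapsis v_p = √[μ(2/r₁ − 1/a_t)] = 8591 m/s.
Δv₁ = v_p − v_c1 = 1403 m/s.
= 1.403 km/s.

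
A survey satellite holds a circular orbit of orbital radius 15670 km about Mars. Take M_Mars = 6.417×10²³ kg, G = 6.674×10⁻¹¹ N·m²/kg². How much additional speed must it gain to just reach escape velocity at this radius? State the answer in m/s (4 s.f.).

μ = GM = 6.674×10⁻¹¹ × 6.417×10²³ = 4.283×10¹³ m³/s².
r = 15670 km = 1.567×10⁷ m.
Circular speed v_c = √(μ/r) = 1653 m/s.
Escape speed v_esc = √(2μ/r) = √2 × v_c = 2338 m/s.
Δv = v_esc − v_c = 684.8 m/s.

Δv ≈ 684.8 m/s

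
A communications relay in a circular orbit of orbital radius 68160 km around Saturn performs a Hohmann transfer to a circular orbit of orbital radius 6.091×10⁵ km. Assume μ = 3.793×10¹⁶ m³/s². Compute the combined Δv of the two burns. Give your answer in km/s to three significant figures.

r₁ = 68160 km = 6.816×10⁷ m.
r₂ = 6.091×10⁵ km = 6.091×10⁸ m.
Transfer ellipse a_t = (r₁ + r₂)/2 = 3.386×10⁸ m.
At r₁: circular v_c1 = √(μ/r₁) = 23590 m/s; transfer-perikrone v_p = √[μ(2/r₁ − 1/a_t)] = 31640 m/s.
Δv₁ = v_p − v_c1 = 8048 m/s.
At r₂: circular v_c2 = √(μ/r₂) = 7891 m/s; transfer-apokrone v_a = √[μ(2/r₂ − 1/a_t)] = 3540 m/s.
Δv₂ = v_c2 − v_a = 4351 m/s.
Total Δv = Δv₁ + Δv₂ = 12400 m/s = 12.40 km/s.

Δv_total ≈ 12.4 km/s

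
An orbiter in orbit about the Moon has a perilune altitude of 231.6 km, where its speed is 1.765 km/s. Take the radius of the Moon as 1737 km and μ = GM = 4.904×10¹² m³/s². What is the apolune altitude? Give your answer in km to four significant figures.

apolune altitude ≈ 1548 km

r_p = 1737 + 231.6 = 1968.6 km = 1.969×10⁶ m.
Specific energy ε = v²/2 − μ/r = -9.335×10⁵ J/kg, so a = −μ/(2ε) = 2.627×10⁶ m.
The apsides satisfy r_p + r_a = 2a, so the apolune radius is 2a − r_p = 3.285×10⁶ m = 3284.8 km.
Apolune altitude = 3284.8 − 1737 = 1547.8 km.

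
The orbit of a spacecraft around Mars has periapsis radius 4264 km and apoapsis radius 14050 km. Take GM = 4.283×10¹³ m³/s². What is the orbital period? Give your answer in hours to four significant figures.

Semi-major axis a = (r_p + r_a)/2 = (4264.0 + 14050)/2 = 9157.0 km = 9.157×10⁶ m.
By Kepler's third law T = 2π√(a³/μ) = 2π × 4.234×10³ = 2.660×10⁴ s.
= 7.390 hours.

T ≈ 7.390 hours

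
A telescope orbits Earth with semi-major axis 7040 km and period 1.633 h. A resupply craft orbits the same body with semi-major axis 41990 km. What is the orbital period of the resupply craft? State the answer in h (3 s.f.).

T₂ ≈ 23.8 h

Kepler's third law: T² ∝ a³, so T₂ = T₁ (a₂/a₁)^(3/2).
a₂/a₁ = 5.964, (a₂/a₁)^(3/2) = 14.57.
T₂ = 1.633 × 14.57 = 23.79 h.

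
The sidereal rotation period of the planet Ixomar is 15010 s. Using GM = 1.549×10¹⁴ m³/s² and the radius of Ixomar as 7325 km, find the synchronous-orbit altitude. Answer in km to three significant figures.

h_sync ≈ 2270 km

A synchronous orbit has period T, so by Kepler's third law a = (μT²/4π²)^(1/3).
μT²/4π² = 1.549×10¹⁴ × (1.501×10⁴)² / 39.48 = 8.840×10²⁰ m³.
a = 9.597×10⁶ m = 9597.3 km.
Altitude h = a − R = 9597.3 − 7325 = 2272.3 km.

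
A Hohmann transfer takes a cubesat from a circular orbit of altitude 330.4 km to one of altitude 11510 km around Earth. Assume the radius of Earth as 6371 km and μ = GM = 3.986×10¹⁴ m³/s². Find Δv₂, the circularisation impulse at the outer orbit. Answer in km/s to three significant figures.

r₁ = 6371 + 330.4 = 6701.4 km = 6.7014×10⁶ m.
r₂ = 6371 + 11510 = 17881 km = 1.7881×10⁷ m.
Transfer ellipse a_t = (r₁ + r₂)/2 = 1.229×10⁷ m.
At r₁: circular v_c1 = √(μ/r₁) = 7712 m/s; transfer-perigee v_p = √[μ(2/r₁ − 1/a_t)] = 9302 m/s.
At r₂: circular v_c2 = √(μ/r₂) = 4721 m/s; transfer-apogee v_a = √[μ(2/r₂ − 1/a_t)] = 3486 m/s.
Δv₂ = v_c2 − v_a = 1235 m/s.
= 1.235 km/s.

Δv ≈ 1.24 km/s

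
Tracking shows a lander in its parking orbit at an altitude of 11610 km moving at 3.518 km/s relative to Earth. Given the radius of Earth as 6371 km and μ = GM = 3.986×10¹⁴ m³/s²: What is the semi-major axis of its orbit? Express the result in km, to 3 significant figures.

a ≈ 12500 km

r = 6371 + 11610 = 17981 km = 1.798×10⁷ m.
Vis-viva rearranged: 1/a = 2/r − v²/μ = 1.112×10⁻⁷ − 3.105×10⁻⁸ = 8.018×10⁻⁸ m⁻¹.
a = 1.247×10⁷ m = 12472 km.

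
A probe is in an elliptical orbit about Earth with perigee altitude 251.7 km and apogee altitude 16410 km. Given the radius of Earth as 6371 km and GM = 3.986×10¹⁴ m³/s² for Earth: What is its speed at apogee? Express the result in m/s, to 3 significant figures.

r_p = 6371 + 251.7 = 6622.7 km = 6.6227×10⁶ m.
r_a = 6371 + 16410 = 22781 km = 2.2781×10⁷ m.
Semi-major axis a = (r_p + r_a)/2 = 14702 km = 1.470×10⁷ m.
Vis-viva: v² = μ(2/r − 1/a) = 3.986×10¹⁴ × (8.779×10⁻⁸ − 6.802×10⁻⁸) = 7.882×10⁶ m²/s².
v = 2807 m/s.

v ≈ 2810 m/s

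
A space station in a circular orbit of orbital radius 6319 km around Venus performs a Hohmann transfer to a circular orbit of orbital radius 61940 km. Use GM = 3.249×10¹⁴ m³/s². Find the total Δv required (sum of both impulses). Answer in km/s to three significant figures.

Δv_total ≈ 3.79 km/s

r₁ = 6319 km = 6.319×10⁶ m.
r₂ = 61940 km = 6.194×10⁷ m.
Transfer ellipse a_t = (r₁ + r₂)/2 = 3.413×10⁷ m.
At r₁: circular v_c1 = √(μ/r₁) = 7171 m/s; transfer-periapsis v_p = √[μ(2/r₁ − 1/a_t)] = 9660 m/s.
Δv₁ = v_p − v_c1 = 2489 m/s.
At r₂: circular v_c2 = √(μ/r₂) = 2290 m/s; transfer-apoapsis v_a = √[μ(2/r₂ − 1/a_t)] = 985.5 m/s.
Δv₂ = v_c2 − v_a = 1305 m/s.
Total Δv = Δv₁ + Δv₂ = 3794 m/s = 3.794 km/s.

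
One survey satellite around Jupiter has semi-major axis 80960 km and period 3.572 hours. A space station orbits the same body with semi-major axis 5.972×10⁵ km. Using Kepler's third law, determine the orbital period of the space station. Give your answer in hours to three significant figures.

Kepler's third law: T² ∝ a³, so T₂ = T₁ (a₂/a₁)^(3/2).
a₂/a₁ = 7.376, (a₂/a₁)^(3/2) = 20.03.
T₂ = 3.572 × 20.03 = 71.56 hours.

T₂ ≈ 71.6 hours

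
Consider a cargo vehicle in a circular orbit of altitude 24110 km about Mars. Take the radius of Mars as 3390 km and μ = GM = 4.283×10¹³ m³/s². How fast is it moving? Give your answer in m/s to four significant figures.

r = 3390 + 24110 = 27500 km = 2.7500×10⁷ m.
For a circular orbit v = √(μ/r) = √(4.283×10¹³ / 2.750×10⁷) = √(1.557×10⁶) = 1248 m/s.

v ≈ 1248 m/s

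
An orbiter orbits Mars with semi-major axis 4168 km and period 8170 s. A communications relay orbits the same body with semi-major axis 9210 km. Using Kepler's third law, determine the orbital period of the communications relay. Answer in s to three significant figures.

T₂ ≈ 26800 s

Kepler's third law: T² ∝ a³, so T₂ = T₁ (a₂/a₁)^(3/2).
a₂/a₁ = 2.210, (a₂/a₁)^(3/2) = 3.285.
T₂ = 8170 × 3.285 = 26840 s.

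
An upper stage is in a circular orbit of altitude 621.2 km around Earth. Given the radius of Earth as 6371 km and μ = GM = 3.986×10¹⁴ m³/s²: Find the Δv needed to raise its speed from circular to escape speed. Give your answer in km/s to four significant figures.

r = 6371 + 621.2 = 6992.2 km = 6.9922×10⁶ m.
Circular speed v_c = √(μ/r) = 7550 m/s.
Escape speed v_esc = √(2μ/r) = √2 × v_c = 10680 m/s.
Δv = v_esc − v_c = 3127 m/s = 3.127 km/s.

Δv ≈ 3.127 km/s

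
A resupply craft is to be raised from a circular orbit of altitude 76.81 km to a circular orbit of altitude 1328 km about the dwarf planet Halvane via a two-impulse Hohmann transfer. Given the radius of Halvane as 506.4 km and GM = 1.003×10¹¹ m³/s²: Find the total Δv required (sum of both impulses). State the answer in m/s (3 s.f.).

r₁ = 506.4 + 76.81 = 583.21 km = 5.8321×10⁵ m.
r₂ = 506.4 + 1328 = 1834.4 km = 1.8344×10⁶ m.
Transfer ellipse a_t = (r₁ + r₂)/2 = 1.209×10⁶ m.
At r₁: circular v_c1 = √(μ/r₁) = 414.7 m/s; transfer-periapsis v_p = √[μ(2/r₁ − 1/a_t)] = 510.9 m/s.
Δv₁ = v_p − v_c1 = 96.16 m/s.
At r₂: circular v_c2 = √(μ/r₂) = 233.8 m/s; transfer-apoapsis v_a = √[μ(2/r₂ − 1/a_t)] = 162.4 m/s.
Δv₂ = v_c2 − v_a = 71.41 m/s.
Total Δv = Δv₁ + Δv₂ = 167.6 m/s.

Δv_total ≈ 168 m/s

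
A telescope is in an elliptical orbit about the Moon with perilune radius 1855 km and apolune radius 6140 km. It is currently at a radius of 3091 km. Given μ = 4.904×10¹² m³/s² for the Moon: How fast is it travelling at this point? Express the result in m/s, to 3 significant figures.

Semi-major axis a = (r_p + r_a)/2 = 3997.5 km = 3.998×10⁶ m.
Vis-viva: v² = μ(2/r − 1/a) = 4.904×10¹² × (6.470×10⁻⁷ − 2.502×10⁻⁷) = 1.946×10⁶ m²/s².
v = 1395 m/s.

v ≈ 1400 m/s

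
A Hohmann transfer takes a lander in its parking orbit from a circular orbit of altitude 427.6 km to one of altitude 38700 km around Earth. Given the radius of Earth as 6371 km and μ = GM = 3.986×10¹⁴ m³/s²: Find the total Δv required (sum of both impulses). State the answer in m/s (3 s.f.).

Δv_total ≈ 3890 m/s

r₁ = 6371 + 427.6 = 6798.6 km = 6.7986×10⁶ m.
r₂ = 6371 + 38700 = 45071 km = 4.5071×10⁷ m.
Transfer ellipse a_t = (r₁ + r₂)/2 = 2.593×10⁷ m.
At r₁: circular v_c1 = √(μ/r₁) = 7657 m/s; transfer-perigee v_p = √[μ(2/r₁ − 1/a_t)] = 10090 m/s.
Δv₁ = v_p − v_c1 = 2437 m/s.
At r₂: circular v_c2 = √(μ/r₂) = 2974 m/s; transfer-apogee v_a = √[μ(2/r₂ − 1/a_t)] = 1523 m/s.
Δv₂ = v_c2 − v_a = 1451 m/s.
Total Δv = Δv₁ + Δv₂ = 3888 m/s.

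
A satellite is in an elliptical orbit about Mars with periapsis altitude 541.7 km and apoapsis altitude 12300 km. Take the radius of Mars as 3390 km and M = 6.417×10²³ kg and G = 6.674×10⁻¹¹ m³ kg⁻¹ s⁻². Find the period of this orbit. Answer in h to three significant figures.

μ = GM = 6.674×10⁻¹¹ × 6.417×10²³ = 4.283×10¹³ m³/s².
r_p = 3390 + 541.7 = 3931.7 km = 3.9317×10⁶ m.
r_a = 3390 + 12300 = 15690 km = 1.5690×10⁷ m.
Semi-major axis a = (r_p + r_a)/2 = (3931.7 + 15690)/2 = 9810.9 km = 9.811×10⁶ m.
By Kepler's third law T = 2π√(a³/μ) = 2π × 4.696×10³ = 2.950×10⁴ s.
= 8.196 h.

T ≈ 8.20 h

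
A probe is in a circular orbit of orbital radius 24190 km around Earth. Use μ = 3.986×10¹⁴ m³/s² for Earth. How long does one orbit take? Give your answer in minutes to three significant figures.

T ≈ 624 minutes

r = 24190 km = 2.419×10⁷ m.
Kepler's third law: T = 2π√(r³/μ) = 2π√((2.419×10⁷)³ / 3.986×10¹⁴).
r³/μ = 3.551×10⁷ s², so T = 2π × 5.959×10³ = 3.744×10⁴ s.
Converting: 3.744×10⁴ s ÷ 60.00 = 624.0 minutes.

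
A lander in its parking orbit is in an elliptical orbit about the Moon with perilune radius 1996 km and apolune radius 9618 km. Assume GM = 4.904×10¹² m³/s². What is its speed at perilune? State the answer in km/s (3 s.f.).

Semi-major axis a = (r_p + r_a)/2 = 5807.0 km = 5.807×10⁶ m.
Vis-viva: v² = μ(2/r − 1/a) = 4.904×10¹² × (1.002×10⁻⁶ − 1.722×10⁻⁷) = 4.069×10⁶ m²/s².
v = 2017 m/s = 2.017 km/s.

v ≈ 2.02 km/s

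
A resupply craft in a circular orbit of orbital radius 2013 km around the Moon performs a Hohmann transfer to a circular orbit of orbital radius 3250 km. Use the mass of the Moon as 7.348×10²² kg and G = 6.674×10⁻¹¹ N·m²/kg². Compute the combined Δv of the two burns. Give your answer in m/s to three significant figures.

μ = GM = 6.674×10⁻¹¹ × 7.348×10²² = 4.904×10¹² m³/s².
r₁ = 2013 km = 2.013×10⁶ m.
r₂ = 3250 km = 3.250×10⁶ m.
Transfer ellipse a_t = (r₁ + r₂)/2 = 2.632×10⁶ m.
At r₁: circular v_c1 = √(μ/r₁) = 1561 m/s; transfer-perilune v_p = √[μ(2/r₁ − 1/a_t)] = 1735 m/s.
Δv₁ = v_p − v_c1 = 173.8 m/s.
At r₂: circular v_c2 = √(μ/r₂) = 1228 m/s; transfer-apolune v_a = √[μ(2/r₂ − 1/a_t)] = 1074 m/s.
Δv₂ = v_c2 − v_a = 154.0 m/s.
Total Δv = Δv₁ + Δv₂ = 327.8 m/s.

Δv_total ≈ 328 m/s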